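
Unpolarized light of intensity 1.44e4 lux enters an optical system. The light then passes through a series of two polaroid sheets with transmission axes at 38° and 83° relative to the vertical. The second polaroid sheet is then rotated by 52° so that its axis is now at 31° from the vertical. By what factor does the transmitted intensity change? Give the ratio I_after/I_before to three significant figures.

I_new/I_old ≈ 1.97

Before rotation:
Unpolarized light through the first polarizer → I₁ = ½ I₀, now polarized at 38°.
I₂ = I₁ cos²(83° − 38°) = 0.5 I₀ · cos²(45°) = 0.25 I₀.
After rotation:
Unpolarized light through the first polarizer → I₁ = ½ I₀, now polarized at 38°.
I₂ = I₁ cos²(31° − 38°) = 0.5 I₀ · cos²(7°) = 0.4926 I₀.
Ratio = 0.4926 / 0.25 = 1.97.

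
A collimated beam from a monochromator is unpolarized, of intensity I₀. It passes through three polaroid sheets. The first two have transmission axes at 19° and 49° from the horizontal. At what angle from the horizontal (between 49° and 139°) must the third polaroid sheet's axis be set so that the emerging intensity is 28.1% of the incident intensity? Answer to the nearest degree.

Unpolarized light through the first polarizer → I₁ = ½ I₀, now polarized at 19°.
I₂ = I₁ cos²(49° − 19°) = 0.5 I₀ · cos²(30°) = 0.375 I₀.
Need I₃/I₀ = 0.281, so cos²(θ − 49°) = 0.281 / 0.375 = 0.7493.
θ − 49° = arccos(√0.7493) = 30.0°, giving θ ≈ 49 + 30.0 = 79.0°.

θ ≈ 79°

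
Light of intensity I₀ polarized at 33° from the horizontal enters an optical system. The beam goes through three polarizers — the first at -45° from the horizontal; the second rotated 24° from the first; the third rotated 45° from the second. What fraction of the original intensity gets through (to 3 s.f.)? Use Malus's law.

By Malus's law, I₁ = I₀ cos²(-45° − 33°) = I₀ cos²(78°) = 0.04323 I₀.
I₂ = I₁ cos²(24°) = 0.04323 · 0.8346 I₀ = 0.03608 I₀.
I₃ = I₂ cos²(45°) = 0.03608 · 0.5 I₀ = 0.01804 I₀.
Transmitted fraction = 0.01804.

≈ 0.0180 I₀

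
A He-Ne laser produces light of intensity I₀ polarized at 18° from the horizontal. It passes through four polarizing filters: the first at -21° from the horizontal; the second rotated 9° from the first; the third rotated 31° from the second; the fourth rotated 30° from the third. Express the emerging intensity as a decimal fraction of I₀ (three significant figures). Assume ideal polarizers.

I₁ = I₀ cos²(-21° − 18°) = I₀ cos²(39°) = 0.604 I₀.
I₂ = I₁ cos²(9°) = 0.604 · 0.9755 I₀ = 0.5892 I₀.
I₃ = I₂ cos²(31°) = 0.5892 · 0.7347 I₀ = 0.4329 I₀.
I₄ = I₃ cos²(30°) = 0.4329 · 0.75 I₀ = 0.3247 I₀.
Transmitted fraction = 0.3247.

≈ 0.325 I₀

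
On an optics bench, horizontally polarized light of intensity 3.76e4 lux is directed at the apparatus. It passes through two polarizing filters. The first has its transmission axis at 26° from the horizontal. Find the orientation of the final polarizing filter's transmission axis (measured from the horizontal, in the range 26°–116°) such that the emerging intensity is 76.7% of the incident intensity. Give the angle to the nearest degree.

θ ≈ 39°

By Malus's law, I₁ = I₀ cos²(26° − 0°) = I₀ cos²(26°) = 0.8078 I₀.
Need I₂/I₀ = 0.767, so cos²(θ − 26°) = 0.767 / 0.8078 = 0.9495.
θ − 26° = arccos(√0.9495) = 13.0°, giving θ ≈ 26 + 13.0 = 39.0°.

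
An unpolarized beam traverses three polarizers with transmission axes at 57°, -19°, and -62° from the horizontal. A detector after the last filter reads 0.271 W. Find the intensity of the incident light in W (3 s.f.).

I₀ ≈ 17.3 W

Unpolarized light through the first polarizer → I₁ = ½ I₀, now polarized at 57°.
I₂ = I₁ cos²(-19° − 57°) = 0.5 I₀ · cos²(76°) = 0.02926 I₀.
I₃ = I₂ cos²(-62° + 19°) = 0.02926 I₀ · cos²(43°) = 0.01565 I₀.
So 0.271 W = 0.01565 I₀, giving I₀ = 0.271/0.01565 = 17.31 W.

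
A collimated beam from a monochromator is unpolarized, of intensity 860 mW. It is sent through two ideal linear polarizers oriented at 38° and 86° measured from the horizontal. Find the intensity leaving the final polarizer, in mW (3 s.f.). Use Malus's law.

I ≈ 193 mW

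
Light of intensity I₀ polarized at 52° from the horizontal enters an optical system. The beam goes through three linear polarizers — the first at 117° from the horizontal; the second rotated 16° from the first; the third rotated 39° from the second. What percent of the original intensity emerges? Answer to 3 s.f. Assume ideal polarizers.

≈ 9.97%

By Malus's law, I₁ = I₀ cos²(117° − 52°) = I₀ cos²(65°) = 0.1786 I₀.
I₂ = I₁ cos²(16°) = 0.1786 · 0.924 I₀ = 0.165 I₀.
I₃ = I₂ cos²(39°) = 0.165 · 0.604 I₀ = 0.09967 I₀.
That is 9.967% of the incident intensity.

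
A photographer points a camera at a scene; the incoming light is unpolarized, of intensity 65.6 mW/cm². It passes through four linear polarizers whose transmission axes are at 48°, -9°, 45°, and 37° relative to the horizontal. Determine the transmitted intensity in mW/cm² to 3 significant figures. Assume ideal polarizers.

Unpolarized light through the first polarizer → I₁ = 65.6 mW/cm²/2 = 32.8 mW/cm², polarized at 48°.
I₂ = I₁ · cos²(57°) = 32.8 · 0.2966 = 9.73 mW/cm².
I₃ = I₂ · cos²(54°) = 9.73 · 0.3455 = 3.361 mW/cm².
I₄ = I₃ · cos²(8°) = 3.361 · 0.9806 = 3.296 mW/cm².

I ≈ 3.30 mW/cm²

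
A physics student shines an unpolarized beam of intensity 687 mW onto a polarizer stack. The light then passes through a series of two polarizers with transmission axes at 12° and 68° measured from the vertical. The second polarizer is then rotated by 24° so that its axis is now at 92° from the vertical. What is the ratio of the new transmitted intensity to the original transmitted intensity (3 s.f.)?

Before rotation:
Unpolarized light through the first polarizer → I₁ = ½ I₀, now polarized at 12°.
I₂ = I₁ cos²(68° − 12°) = 0.5 I₀ · cos²(56°) = 0.1563 I₀.
After rotation:
Unpolarized light through the first polarizer → I₁ = ½ I₀, now polarized at 12°.
I₂ = I₁ cos²(92° − 12°) = 0.5 I₀ · cos²(80°) = 0.01508 I₀.
Ratio = 0.01508 / 0.1563 = 0.09643.

I_new/I_old ≈ 0.0964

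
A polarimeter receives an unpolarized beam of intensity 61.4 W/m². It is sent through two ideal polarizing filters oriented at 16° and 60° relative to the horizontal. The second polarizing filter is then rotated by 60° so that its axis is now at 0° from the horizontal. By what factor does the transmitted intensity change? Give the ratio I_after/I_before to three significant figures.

Before rotation:
Unpolarized light through the first polarizer → I₁ = ½ I₀, now polarized at 16°.
I₂ = I₁ cos²(60° − 16°) = 0.5 I₀ · cos²(44°) = 0.2587 I₀.
After rotation:
Unpolarized light through the first polarizer → I₁ = ½ I₀, now polarized at 16°.
I₂ = I₁ cos²(0° − 16°) = 0.5 I₀ · cos²(16°) = 0.462 I₀.
Ratio = 0.462 / 0.2587 = 1.786.

I_new/I_old ≈ 1.79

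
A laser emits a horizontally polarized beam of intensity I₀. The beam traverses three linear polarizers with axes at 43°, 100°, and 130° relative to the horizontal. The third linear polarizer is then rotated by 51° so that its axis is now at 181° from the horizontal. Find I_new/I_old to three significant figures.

Before rotation:
I₁ = I₀ cos²(43° − 0°) = I₀ cos²(43°) = 0.5349 I₀.
I₂ = I₁ cos²(100° − 43°) = 0.5349 I₀ · cos²(57°) = 0.1587 I₀.
I₃ = I₂ cos²(130° − 100°) = 0.1587 I₀ · cos²(30°) = 0.119 I₀.
After rotation:
I₁ = I₀ cos²(43° − 0°) = I₀ cos²(43°) = 0.5349 I₀.
I₂ = I₁ cos²(100° − 43°) = 0.5349 I₀ · cos²(57°) = 0.1587 I₀.
I₃ = I₂ cos²(181° − 100°) = 0.1587 I₀ · cos²(81°) = 0.003883 I₀.
Ratio = 0.003883 / 0.119 = 0.03263.

I_new/I_old ≈ 0.0326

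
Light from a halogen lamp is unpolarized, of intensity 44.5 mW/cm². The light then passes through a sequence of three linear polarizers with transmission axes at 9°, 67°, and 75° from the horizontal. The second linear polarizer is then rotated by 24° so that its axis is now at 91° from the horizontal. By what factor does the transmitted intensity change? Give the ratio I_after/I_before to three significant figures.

Before rotation:
Unpolarized light through the first polarizer → I₁ = ½ I₀, now polarized at 9°.
I₂ = I₁ cos²(67° − 9°) = 0.5 I₀ · cos²(58°) = 0.1404 I₀.
I₃ = I₂ cos²(75° − 67°) = 0.1404 I₀ · cos²(8°) = 0.1377 I₀.
After rotation:
Unpolarized light through the first polarizer → I₁ = ½ I₀, now polarized at 9°.
I₂ = I₁ cos²(91° − 9°) = 0.5 I₀ · cos²(82°) = 0.009685 I₀.
I₃ = I₂ cos²(75° − 91°) = 0.009685 I₀ · cos²(16°) = 0.008949 I₀.
Ratio = 0.008949 / 0.1377 = 0.06499.

I_new/I_old ≈ 0.0650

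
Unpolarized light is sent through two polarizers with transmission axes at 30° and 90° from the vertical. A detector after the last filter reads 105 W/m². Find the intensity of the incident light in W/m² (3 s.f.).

I₀ ≈ 840 W/m²

Unpolarized light through the first polarizer → I₁ = ½ I₀, now polarized at 30°.
I₂ = I₁ cos²(90° − 30°) = 0.5 I₀ · cos²(60°) = 0.125 I₀.
So 105 W/m² = 0.125 I₀, giving I₀ = 105/0.125 = 840 W/m².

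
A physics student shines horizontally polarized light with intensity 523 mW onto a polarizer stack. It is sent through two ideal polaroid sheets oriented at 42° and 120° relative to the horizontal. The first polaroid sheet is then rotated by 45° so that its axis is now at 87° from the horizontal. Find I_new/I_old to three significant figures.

I_new/I_old ≈ 0.0807

Before rotation:
By Malus's law, I₁ = I₀ cos²(42° − 0°) = I₀ cos²(42°) = 0.5523 I₀.
I₂ = I₁ cos²(120° − 42°) = 0.5523 I₀ · cos²(78°) = 0.02387 I₀.
After rotation:
I₁ = I₀ cos²(87° − 0°) = I₀ cos²(87°) = 0.002739 I₀.
I₂ = I₁ cos²(120° − 87°) = 0.002739 I₀ · cos²(33°) = 0.001927 I₀.
Ratio = 0.001927 / 0.02387 = 0.0807.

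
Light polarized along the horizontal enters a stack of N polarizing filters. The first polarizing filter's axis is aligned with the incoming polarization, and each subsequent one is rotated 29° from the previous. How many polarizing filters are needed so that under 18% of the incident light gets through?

N = 8

First polarizer is aligned with the polarization: full transmission.
Each further stage multiplies by cos²(29°) = 0.765.
After N polarizers: T = 0.765^(N−1). Require T < 0.18 ⇒ N−1 > ln(0.18)/ln(0.765) = 6.40, so N−1 ≥ 7 and N = 8.
Check: N=8 gives T = 0.1533 < 0.18; N=7 gives T = 0.2004.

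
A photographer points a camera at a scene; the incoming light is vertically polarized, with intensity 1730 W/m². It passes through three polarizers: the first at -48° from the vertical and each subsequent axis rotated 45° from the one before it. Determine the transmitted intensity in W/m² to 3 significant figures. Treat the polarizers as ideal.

I ≈ 194 W/m²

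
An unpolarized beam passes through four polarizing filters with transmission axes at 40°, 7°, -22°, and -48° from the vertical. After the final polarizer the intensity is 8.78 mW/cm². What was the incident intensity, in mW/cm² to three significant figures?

I₀ ≈ 40.4 mW/cm²

Unpolarized light through the first polarizer → I₁ = ½ I₀, now polarized at 40°.
I₂ = I₁ cos²(7° − 40°) = 0.5 I₀ · cos²(33°) = 0.3517 I₀.
I₃ = I₂ cos²(-22° − 7°) = 0.3517 I₀ · cos²(29°) = 0.269 I₀.
I₄ = I₃ cos²(-48° + 22°) = 0.269 I₀ · cos²(26°) = 0.2173 I₀.
So 8.78 mW/cm² = 0.2173 I₀, giving I₀ = 8.78/0.2173 = 40.4 mW/cm².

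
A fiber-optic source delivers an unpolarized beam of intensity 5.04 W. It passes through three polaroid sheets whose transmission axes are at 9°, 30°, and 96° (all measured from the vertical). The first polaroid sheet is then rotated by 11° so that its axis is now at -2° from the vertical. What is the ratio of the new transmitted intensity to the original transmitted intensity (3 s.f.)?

Before rotation:
Unpolarized light through the first polarizer → I₁ = ½ I₀, now polarized at 9°.
I₂ = I₁ cos²(30° − 9°) = 0.5 I₀ · cos²(21°) = 0.4358 I₀.
I₃ = I₂ cos²(96° − 30°) = 0.4358 I₀ · cos²(66°) = 0.07209 I₀.
After rotation:
Unpolarized light through the first polarizer → I₁ = ½ I₀, now polarized at -2°.
I₂ = I₁ cos²(30° + 2°) = 0.5 I₀ · cos²(32°) = 0.3596 I₀.
I₃ = I₂ cos²(96° − 30°) = 0.3596 I₀ · cos²(66°) = 0.05949 I₀.
Ratio = 0.05949 / 0.07209 = 0.8252.

I_new/I_old ≈ 0.825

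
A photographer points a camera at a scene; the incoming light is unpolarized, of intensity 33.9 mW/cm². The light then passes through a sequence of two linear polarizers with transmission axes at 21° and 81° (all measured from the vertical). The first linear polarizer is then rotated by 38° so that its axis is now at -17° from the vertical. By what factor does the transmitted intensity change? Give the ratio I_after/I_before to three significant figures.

I_new/I_old ≈ 0.0775

Before rotation:
Unpolarized light through the first polarizer → I₁ = ½ I₀, now polarized at 21°.
I₂ = I₁ cos²(81° − 21°) = 0.5 I₀ · cos²(60°) = 0.125 I₀.
After rotation:
Unpolarized light through the first polarizer → I₁ = ½ I₀, now polarized at -17°.
Angle between axes 1 and 2: 82°. I₂ = 0.5 I₀ · cos²(82°) = 0.009685 I₀.
Ratio = 0.009685 / 0.125 = 0.07748.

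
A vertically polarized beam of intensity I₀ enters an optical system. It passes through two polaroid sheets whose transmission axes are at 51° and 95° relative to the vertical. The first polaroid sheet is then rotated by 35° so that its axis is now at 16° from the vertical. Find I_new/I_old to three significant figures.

Before rotation:
By Malus's law, I₁ = I₀ cos²(51° − 0°) = I₀ cos²(51°) = 0.396 I₀.
I₂ = I₁ cos²(95° − 51°) = 0.396 I₀ · cos²(44°) = 0.2049 I₀.
After rotation:
I₁ = I₀ cos²(16° − 0°) = I₀ cos²(16°) = 0.924 I₀.
I₂ = I₁ cos²(95° − 16°) = 0.924 I₀ · cos²(79°) = 0.03364 I₀.
Ratio = 0.03364 / 0.2049 = 0.1642.

I_new/I_old ≈ 0.164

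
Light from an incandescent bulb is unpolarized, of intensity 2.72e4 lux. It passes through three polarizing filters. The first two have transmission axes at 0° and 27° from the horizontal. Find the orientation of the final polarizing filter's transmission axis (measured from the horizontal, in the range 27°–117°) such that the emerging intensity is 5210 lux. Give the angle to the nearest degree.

θ ≈ 73°

Unpolarized light through the first polarizer → I₁ = ½ I₀, now polarized at 0°.
I₂ = I₁ cos²(27° − 0°) = 0.5 I₀ · cos²(27°) = 0.3969 I₀.
Target fraction: 5210 / 2.72e4 lux = 0.1915 of I₀.
Need I₃/I₀ = 0.1915, so cos²(θ − 27°) = 0.1915 / 0.3969 = 0.4825.
θ − 27° = arccos(√0.4825) = 46.0°, giving θ ≈ 27 + 46.0 = 73.0°.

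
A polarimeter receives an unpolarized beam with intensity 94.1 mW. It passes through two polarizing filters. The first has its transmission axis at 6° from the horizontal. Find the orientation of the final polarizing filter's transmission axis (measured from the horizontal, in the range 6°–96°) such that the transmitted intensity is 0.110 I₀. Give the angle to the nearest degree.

Unpolarized light through the first polarizer → I₁ = ½ I₀, now polarized at 6°.
Need I₂/I₀ = 0.11, so cos²(θ − 6°) = 0.11 / 0.5 = 0.22.
θ − 6° = arccos(√0.22) = 62.0°, giving θ ≈ 6 + 62.0 = 68.0°.

θ ≈ 68°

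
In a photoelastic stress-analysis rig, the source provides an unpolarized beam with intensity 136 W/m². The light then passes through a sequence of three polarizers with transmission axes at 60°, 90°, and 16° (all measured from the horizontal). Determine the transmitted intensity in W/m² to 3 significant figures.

Unpolarized light through the first polarizer → I₁ = 136 W/m²/2 = 68 W/m², polarized at 60°.
I₂ = I₁ · cos²(30°) = 68 · 0.75 = 51 W/m².
I₃ = I₂ · cos²(74°) = 51 · 0.07598 = 3.875 W/m².

I ≈ 3.87 W/m²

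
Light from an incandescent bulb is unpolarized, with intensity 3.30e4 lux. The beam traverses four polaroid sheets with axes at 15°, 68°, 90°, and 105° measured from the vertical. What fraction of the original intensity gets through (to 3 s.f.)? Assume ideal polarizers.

Unpolarized light through the first polarizer → I₁ = 3.30e4 lux/2 = 1.65e+04 lux, polarized at 15°.
I₂ = I₁ · cos²(53°) = 1.65e+04 · 0.3622 = 5976 lux.
I₃ = I₂ · cos²(22°) = 5976 · 0.8597 = 5137 lux.
I₄ = I₃ · cos²(15°) = 5137 · 0.933 = 4793 lux.
Transmitted fraction = 0.1452.

I/I₀ ≈ 0.145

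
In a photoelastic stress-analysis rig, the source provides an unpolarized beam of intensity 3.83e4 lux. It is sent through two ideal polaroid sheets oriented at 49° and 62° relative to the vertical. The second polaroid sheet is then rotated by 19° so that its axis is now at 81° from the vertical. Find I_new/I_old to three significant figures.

Before rotation:
Unpolarized light through the first polarizer → I₁ = ½ I₀, now polarized at 49°.
I₂ = I₁ cos²(62° − 49°) = 0.5 I₀ · cos²(13°) = 0.4747 I₀.
After rotation:
Unpolarized light through the first polarizer → I₁ = ½ I₀, now polarized at 49°.
I₂ = I₁ cos²(81° − 49°) = 0.5 I₀ · cos²(32°) = 0.3596 I₀.
Ratio = 0.3596 / 0.4747 = 0.7575.

I_new/I_old ≈ 0.758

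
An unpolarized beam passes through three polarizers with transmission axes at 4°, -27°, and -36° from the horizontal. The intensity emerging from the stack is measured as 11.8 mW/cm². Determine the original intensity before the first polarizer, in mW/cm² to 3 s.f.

I₀ ≈ 32.9 mW/cm²

Unpolarized light through the first polarizer → I₁ = ½ I₀, now polarized at 4°.
I₂ = I₁ cos²(-27° − 4°) = 0.5 I₀ · cos²(31°) = 0.3674 I₀.
I₃ = I₂ cos²(-36° + 27°) = 0.3674 I₀ · cos²(9°) = 0.3584 I₀.
So 11.8 mW/cm² = 0.3584 I₀, giving I₀ = 11.8/0.3584 = 32.93 mW/cm².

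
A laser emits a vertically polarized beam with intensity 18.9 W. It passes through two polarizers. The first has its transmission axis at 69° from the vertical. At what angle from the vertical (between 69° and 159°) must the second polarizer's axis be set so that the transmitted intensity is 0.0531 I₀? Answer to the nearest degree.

θ ≈ 119°

By Malus's law, I₁ = I₀ cos²(69° − 0°) = I₀ cos²(69°) = 0.1284 I₀.
Need I₂/I₀ = 0.0531, so cos²(θ − 69°) = 0.0531 / 0.1284 = 0.4135.
θ − 69° = arccos(√0.4135) = 50.0°, giving θ ≈ 69 + 50.0 = 119.0°.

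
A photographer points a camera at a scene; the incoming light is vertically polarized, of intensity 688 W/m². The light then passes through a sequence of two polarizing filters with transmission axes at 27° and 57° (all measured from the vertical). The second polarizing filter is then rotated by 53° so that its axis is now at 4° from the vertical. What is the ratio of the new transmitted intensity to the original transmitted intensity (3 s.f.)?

I_new/I_old ≈ 1.13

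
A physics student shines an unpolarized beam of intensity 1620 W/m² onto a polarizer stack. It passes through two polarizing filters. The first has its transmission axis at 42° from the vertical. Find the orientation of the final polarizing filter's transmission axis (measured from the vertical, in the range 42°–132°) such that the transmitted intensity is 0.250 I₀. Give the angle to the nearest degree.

Unpolarized light through the first polarizer → I₁ = ½ I₀, now polarized at 42°.
Need I₂/I₀ = 0.25, so cos²(θ − 42°) = 0.25 / 0.5 = 0.5.
θ − 42° = arccos(√0.5) = 45.0°, giving θ ≈ 42 + 45.0 = 87.0°.

θ ≈ 87°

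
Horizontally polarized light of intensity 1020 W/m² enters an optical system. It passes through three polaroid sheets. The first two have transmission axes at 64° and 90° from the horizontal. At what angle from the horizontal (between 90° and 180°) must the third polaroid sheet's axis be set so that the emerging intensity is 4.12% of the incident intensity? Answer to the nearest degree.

I₁ = I₀ cos²(64° − 0°) = I₀ cos²(64°) = 0.1922 I₀.
I₂ = I₁ cos²(90° − 64°) = 0.1922 I₀ · cos²(26°) = 0.1552 I₀.
Need I₃/I₀ = 0.0412, so cos²(θ − 90°) = 0.0412 / 0.1552 = 0.2654.
θ − 90° = arccos(√0.2654) = 59.0°, giving θ ≈ 90 + 59.0 = 149.0°.

θ ≈ 149°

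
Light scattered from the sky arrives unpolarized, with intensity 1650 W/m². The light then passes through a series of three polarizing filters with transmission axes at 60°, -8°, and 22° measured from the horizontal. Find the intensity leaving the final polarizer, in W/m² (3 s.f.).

I ≈ 86.8 W/m²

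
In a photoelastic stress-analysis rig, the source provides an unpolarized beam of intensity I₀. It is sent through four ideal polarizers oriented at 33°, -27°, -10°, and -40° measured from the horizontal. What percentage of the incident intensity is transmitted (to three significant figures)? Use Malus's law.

≈ 8.57%

Unpolarized light through the first polarizer → I₁ = ½ I₀, now polarized at 33°.
I₂ = I₁ cos²(-27° − 33°) = 0.5 I₀ · cos²(60°) = 0.125 I₀.
I₃ = I₂ cos²(-10° + 27°) = 0.125 I₀ · cos²(17°) = 0.1143 I₀.
I₄ = I₃ cos²(-40° + 10°) = 0.1143 I₀ · cos²(30°) = 0.08574 I₀.
That is 8.574% of the incident intensity.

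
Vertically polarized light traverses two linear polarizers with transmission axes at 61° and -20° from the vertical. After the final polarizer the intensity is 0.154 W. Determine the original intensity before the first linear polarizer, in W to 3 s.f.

I₁ = I₀ cos²(61° − 0°) = I₀ cos²(61°) = 0.235 I₀.
I₂ = I₁ cos²(-20° − 61°) = 0.235 I₀ · cos²(81°) = 0.005752 I₀.
So 0.154 W = 0.005752 I₀, giving I₀ = 0.154/0.005752 = 26.77 W.

I₀ ≈ 26.8 W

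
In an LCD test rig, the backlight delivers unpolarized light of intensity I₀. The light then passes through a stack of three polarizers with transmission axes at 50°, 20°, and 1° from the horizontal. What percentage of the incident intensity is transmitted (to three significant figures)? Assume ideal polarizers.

≈ 33.5%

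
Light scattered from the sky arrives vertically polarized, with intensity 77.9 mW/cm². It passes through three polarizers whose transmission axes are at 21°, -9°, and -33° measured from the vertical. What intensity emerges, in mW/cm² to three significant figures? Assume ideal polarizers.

By Malus's law, I₁ = 77.9 mW/cm² · cos²(21°) = 67.9 mW/cm².
I₂ = I₁ · cos²(30°) = 67.9 · 0.75 = 50.92 mW/cm².
I₃ = I₂ · cos²(24°) = 50.92 · 0.8346 = 42.5 mW/cm².

I ≈ 42.5 mW/cm²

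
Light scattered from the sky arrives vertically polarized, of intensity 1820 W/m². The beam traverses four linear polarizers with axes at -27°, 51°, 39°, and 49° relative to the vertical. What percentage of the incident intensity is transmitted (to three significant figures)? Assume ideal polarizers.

≈ 3.18%

I₁ = 1820 W/m² · cos²(27°) = 1445 W/m².
I₂ = I₁ · cos²(78°) = 1445 · 0.04323 = 62.46 W/m².
I₃ = I₂ · cos²(12°) = 62.46 · 0.9568 = 59.76 W/m².
I₄ = I₃ · cos²(10°) = 59.76 · 0.9698 = 57.96 W/m².
That is 3.184% of the incident intensity.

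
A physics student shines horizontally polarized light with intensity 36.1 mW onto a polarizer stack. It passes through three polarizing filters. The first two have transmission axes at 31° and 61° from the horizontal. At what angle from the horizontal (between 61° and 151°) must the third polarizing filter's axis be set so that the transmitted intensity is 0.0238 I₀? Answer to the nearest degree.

θ ≈ 139°

I₁ = I₀ cos²(31° − 0°) = I₀ cos²(31°) = 0.7347 I₀.
I₂ = I₁ cos²(61° − 31°) = 0.7347 I₀ · cos²(30°) = 0.5511 I₀.
Need I₃/I₀ = 0.0238, so cos²(θ − 61°) = 0.0238 / 0.5511 = 0.04319.
θ − 61° = arccos(√0.04319) = 78.0°, giving θ ≈ 61 + 78.0 = 139.0°.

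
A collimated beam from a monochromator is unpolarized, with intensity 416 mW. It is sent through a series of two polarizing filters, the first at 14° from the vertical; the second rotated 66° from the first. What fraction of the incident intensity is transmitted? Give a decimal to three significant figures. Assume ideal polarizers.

I/I₀ ≈ 0.0827

Unpolarized light through the first polarizer → I₁ = 416 mW/2 = 208 mW, polarized at 14°.
I₂ = I₁ · cos²(66°) = 208 · 0.1654 = 34.41 mW.
Transmitted fraction = 0.08272.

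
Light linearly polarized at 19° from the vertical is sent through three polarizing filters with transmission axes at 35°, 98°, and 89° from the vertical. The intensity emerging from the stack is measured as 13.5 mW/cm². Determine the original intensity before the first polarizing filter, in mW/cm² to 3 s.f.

I₀ ≈ 72.7 mW/cm²

By Malus's law, I₁ = I₀ cos²(35° − 19°) = I₀ cos²(16°) = 0.924 I₀.
I₂ = I₁ cos²(98° − 35°) = 0.924 I₀ · cos²(63°) = 0.1904 I₀.
I₃ = I₂ cos²(89° − 98°) = 0.1904 I₀ · cos²(9°) = 0.1858 I₀.
So 13.5 mW/cm² = 0.1858 I₀, giving I₀ = 13.5/0.1858 = 72.66 mW/cm².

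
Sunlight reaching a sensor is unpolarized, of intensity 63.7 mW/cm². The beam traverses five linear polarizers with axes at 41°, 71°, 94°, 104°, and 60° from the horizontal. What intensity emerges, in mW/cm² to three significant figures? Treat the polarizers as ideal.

I ≈ 10.2 mW/cm²

Unpolarized light through the first polarizer → I₁ = 63.7 mW/cm²/2 = 31.85 mW/cm², polarized at 41°.
I₂ = I₁ · cos²(30°) = 31.85 · 0.75 = 23.89 mW/cm².
I₃ = I₂ · cos²(23°) = 23.89 · 0.8473 = 20.24 mW/cm².
I₄ = I₃ · cos²(10°) = 20.24 · 0.9698 = 19.63 mW/cm².
I₅ = I₄ · cos²(44°) = 19.63 · 0.5174 = 10.16 mW/cm².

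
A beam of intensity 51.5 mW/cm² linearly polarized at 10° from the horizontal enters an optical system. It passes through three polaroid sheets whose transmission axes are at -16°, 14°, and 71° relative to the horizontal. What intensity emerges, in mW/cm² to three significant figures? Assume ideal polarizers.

I ≈ 9.26 mW/cm²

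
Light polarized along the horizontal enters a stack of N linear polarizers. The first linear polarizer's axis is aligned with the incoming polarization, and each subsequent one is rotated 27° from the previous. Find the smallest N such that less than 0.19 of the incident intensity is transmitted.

N = 9

First polarizer is aligned with the polarization: full transmission.
Each further stage multiplies by cos²(27°) = 0.7939.
After N polarizers: T = 0.7939^(N−1). Require T < 0.19 ⇒ N−1 > ln(0.19)/ln(0.7939) = 7.20, so N−1 ≥ 8 and N = 9.
Check: N=9 gives T = 0.1578 < 0.19; N=8 gives T = 0.1988.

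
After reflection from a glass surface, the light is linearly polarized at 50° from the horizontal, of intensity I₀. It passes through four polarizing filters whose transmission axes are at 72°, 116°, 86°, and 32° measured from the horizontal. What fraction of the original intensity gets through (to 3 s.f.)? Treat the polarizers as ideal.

By Malus's law, I₁ = I₀ cos²(72° − 50°) = I₀ cos²(22°) = 0.8597 I₀.
I₂ = I₁ cos²(116° − 72°) = 0.8597 I₀ · cos²(44°) = 0.4448 I₀.
I₃ = I₂ cos²(86° − 116°) = 0.4448 I₀ · cos²(30°) = 0.3336 I₀.
I₄ = I₃ cos²(32° − 86°) = 0.3336 I₀ · cos²(54°) = 0.1153 I₀.
Transmitted fraction = 0.1153.

≈ 0.115 I₀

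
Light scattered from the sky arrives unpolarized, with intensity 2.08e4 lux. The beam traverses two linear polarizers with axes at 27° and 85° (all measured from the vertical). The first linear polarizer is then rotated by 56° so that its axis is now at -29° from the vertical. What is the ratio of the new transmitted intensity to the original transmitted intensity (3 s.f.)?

I_new/I_old ≈ 0.589

Before rotation:
Unpolarized light through the first polarizer → I₁ = ½ I₀, now polarized at 27°.
I₂ = I₁ cos²(85° − 27°) = 0.5 I₀ · cos²(58°) = 0.1404 I₀.
After rotation:
Unpolarized light through the first polarizer → I₁ = ½ I₀, now polarized at -29°.
Angle between axes 1 and 2: 66°. I₂ = 0.5 I₀ · cos²(66°) = 0.08272 I₀.
Ratio = 0.08272 / 0.1404 = 0.5891.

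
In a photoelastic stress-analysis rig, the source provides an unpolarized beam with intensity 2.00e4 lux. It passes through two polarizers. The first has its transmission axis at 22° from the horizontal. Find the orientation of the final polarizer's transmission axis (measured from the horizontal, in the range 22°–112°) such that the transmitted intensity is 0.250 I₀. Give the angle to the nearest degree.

θ ≈ 67°

Unpolarized light through the first polarizer → I₁ = ½ I₀, now polarized at 22°.
Need I₂/I₀ = 0.25, so cos²(θ − 22°) = 0.25 / 0.5 = 0.5.
θ − 22° = arccos(√0.5) = 45.0°, giving θ ≈ 22 + 45.0 = 67.0°.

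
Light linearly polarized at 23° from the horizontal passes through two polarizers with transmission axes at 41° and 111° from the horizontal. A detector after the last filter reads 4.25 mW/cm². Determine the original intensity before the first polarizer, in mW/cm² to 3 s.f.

I₀ ≈ 40.2 mW/cm²

By Malus's law, I₁ = I₀ cos²(41° − 23°) = I₀ cos²(18°) = 0.9045 I₀.
I₂ = I₁ cos²(111° − 41°) = 0.9045 I₀ · cos²(70°) = 0.1058 I₀.
So 4.25 mW/cm² = 0.1058 I₀, giving I₀ = 4.25/0.1058 = 40.17 mW/cm².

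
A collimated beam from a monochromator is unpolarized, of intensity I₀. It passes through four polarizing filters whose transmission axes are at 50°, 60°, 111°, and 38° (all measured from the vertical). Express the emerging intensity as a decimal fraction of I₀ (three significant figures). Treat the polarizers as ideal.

≈ 0.0164 I₀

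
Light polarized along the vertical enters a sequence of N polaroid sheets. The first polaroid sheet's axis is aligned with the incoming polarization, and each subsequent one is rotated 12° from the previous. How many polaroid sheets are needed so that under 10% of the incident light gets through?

N = 54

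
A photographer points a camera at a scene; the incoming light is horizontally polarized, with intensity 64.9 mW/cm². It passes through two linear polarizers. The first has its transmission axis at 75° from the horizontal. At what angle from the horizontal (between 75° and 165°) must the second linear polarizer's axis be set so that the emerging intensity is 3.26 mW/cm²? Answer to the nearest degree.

By Malus's law, I₁ = I₀ cos²(75° − 0°) = I₀ cos²(75°) = 0.06699 I₀.
Target fraction: 3.26 / 64.9 mW/cm² = 0.05023 of I₀.
Need I₂/I₀ = 0.05023, so cos²(θ − 75°) = 0.05023 / 0.06699 = 0.7499.
θ − 75° = arccos(√0.7499) = 30.0°, giving θ ≈ 75 + 30.0 = 105.0°.

θ ≈ 105°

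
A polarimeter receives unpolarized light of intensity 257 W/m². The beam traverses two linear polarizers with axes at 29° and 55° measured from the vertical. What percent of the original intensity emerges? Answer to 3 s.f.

≈ 40.4%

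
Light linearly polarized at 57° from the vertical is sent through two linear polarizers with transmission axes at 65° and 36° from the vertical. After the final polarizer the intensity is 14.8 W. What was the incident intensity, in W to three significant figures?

By Malus's law, I₁ = I₀ cos²(65° − 57°) = I₀ cos²(8°) = 0.9806 I₀.
I₂ = I₁ cos²(36° − 65°) = 0.9806 I₀ · cos²(29°) = 0.7501 I₀.
So 14.8 W = 0.7501 I₀, giving I₀ = 14.8/0.7501 = 19.73 W.

I₀ ≈ 19.7 W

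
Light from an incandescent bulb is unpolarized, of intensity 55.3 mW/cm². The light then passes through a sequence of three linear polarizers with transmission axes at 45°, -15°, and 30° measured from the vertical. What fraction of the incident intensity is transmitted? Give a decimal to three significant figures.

I/I₀ ≈ 0.0625

Unpolarized light through the first polarizer → I₁ = 55.3 mW/cm²/2 = 27.65 mW/cm², polarized at 45°.
I₂ = I₁ · cos²(60°) = 27.65 · 0.25 = 6.913 mW/cm².
I₃ = I₂ · cos²(45°) = 6.913 · 0.5 = 3.456 mW/cm².
Transmitted fraction = 0.0625.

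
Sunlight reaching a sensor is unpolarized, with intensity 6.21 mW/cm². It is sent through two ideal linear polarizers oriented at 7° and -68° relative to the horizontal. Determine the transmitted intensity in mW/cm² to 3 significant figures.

I ≈ 0.208 mW/cm²

Unpolarized light through the first polarizer → I₁ = 6.21 mW/cm²/2 = 3.105 mW/cm², polarized at 7°.
I₂ = I₁ · cos²(75°) = 3.105 · 0.06699 = 0.208 mW/cm².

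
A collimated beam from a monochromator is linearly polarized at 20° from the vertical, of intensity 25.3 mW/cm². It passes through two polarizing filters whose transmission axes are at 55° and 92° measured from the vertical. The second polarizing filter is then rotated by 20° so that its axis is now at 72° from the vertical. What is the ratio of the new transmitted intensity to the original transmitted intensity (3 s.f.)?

Before rotation:
By Malus's law, I₁ = I₀ cos²(55° − 20°) = I₀ cos²(35°) = 0.671 I₀.
I₂ = I₁ cos²(92° − 55°) = 0.671 I₀ · cos²(37°) = 0.428 I₀.
After rotation:
I₁ = I₀ cos²(55° − 20°) = I₀ cos²(35°) = 0.671 I₀.
I₂ = I₁ cos²(72° − 55°) = 0.671 I₀ · cos²(17°) = 0.6137 I₀.
Ratio = 0.6137 / 0.428 = 1.434.

I_new/I_old ≈ 1.43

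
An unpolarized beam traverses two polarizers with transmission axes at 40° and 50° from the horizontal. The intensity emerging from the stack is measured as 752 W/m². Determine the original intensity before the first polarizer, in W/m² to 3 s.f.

Unpolarized light through the first polarizer → I₁ = ½ I₀, now polarized at 40°.
I₂ = I₁ cos²(50° − 40°) = 0.5 I₀ · cos²(10°) = 0.4849 I₀.
So 752 W/m² = 0.4849 I₀, giving I₀ = 752/0.4849 = 1551 W/m².

I₀ ≈ 1550 W/m²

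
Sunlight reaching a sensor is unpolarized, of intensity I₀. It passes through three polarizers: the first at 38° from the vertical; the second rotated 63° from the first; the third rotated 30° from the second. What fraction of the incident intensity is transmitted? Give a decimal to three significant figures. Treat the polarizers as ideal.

≈ 0.0773 I₀

Unpolarized light through the first polarizer → I₁ = ½ I₀, now polarized at 38°.
I₂ = I₁ cos²(63°) = 0.5 · 0.2061 I₀ = 0.1031 I₀.
I₃ = I₂ cos²(30°) = 0.1031 · 0.75 I₀ = 0.07729 I₀.
Transmitted fraction = 0.07729.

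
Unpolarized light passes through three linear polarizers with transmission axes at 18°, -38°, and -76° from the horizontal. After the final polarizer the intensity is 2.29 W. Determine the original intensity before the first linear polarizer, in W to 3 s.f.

I₀ ≈ 23.6 W

Unpolarized light through the first polarizer → I₁ = ½ I₀, now polarized at 18°.
I₂ = I₁ cos²(-38° − 18°) = 0.5 I₀ · cos²(56°) = 0.1563 I₀.
I₃ = I₂ cos²(-76° + 38°) = 0.1563 I₀ · cos²(38°) = 0.09709 I₀.
So 2.29 W = 0.09709 I₀, giving I₀ = 2.29/0.09709 = 23.59 W.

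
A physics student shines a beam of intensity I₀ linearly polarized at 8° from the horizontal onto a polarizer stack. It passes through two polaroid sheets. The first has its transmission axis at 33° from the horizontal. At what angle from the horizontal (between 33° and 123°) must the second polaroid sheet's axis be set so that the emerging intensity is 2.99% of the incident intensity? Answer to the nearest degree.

θ ≈ 112°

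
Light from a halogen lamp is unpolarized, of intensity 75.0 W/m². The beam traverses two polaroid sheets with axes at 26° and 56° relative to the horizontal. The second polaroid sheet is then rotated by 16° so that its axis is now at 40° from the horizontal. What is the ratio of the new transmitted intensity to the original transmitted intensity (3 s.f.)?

I_new/I_old ≈ 1.26

Before rotation:
Unpolarized light through the first polarizer → I₁ = ½ I₀, now polarized at 26°.
I₂ = I₁ cos²(56° − 26°) = 0.5 I₀ · cos²(30°) = 0.375 I₀.
After rotation:
Unpolarized light through the first polarizer → I₁ = ½ I₀, now polarized at 26°.
I₂ = I₁ cos²(40° − 26°) = 0.5 I₀ · cos²(14°) = 0.4707 I₀.
Ratio = 0.4707 / 0.375 = 1.255.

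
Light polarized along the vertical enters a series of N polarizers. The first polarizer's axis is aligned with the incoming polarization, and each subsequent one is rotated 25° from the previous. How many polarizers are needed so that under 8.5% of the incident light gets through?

First polarizer is aligned with the polarization: full transmission.
Each further stage multiplies by cos²(25°) = 0.8214.
After N polarizers: T = 0.8214^(N−1). Require T < 0.085 ⇒ N−1 > ln(0.085)/ln(0.8214) = 12.53, so N−1 ≥ 13 and N = 14.
Check: N=14 gives T = 0.07748 < 0.085; N=13 gives T = 0.09432.

N = 14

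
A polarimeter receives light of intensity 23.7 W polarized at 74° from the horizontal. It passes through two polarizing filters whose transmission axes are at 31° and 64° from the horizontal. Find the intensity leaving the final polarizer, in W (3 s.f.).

I ≈ 8.92 W

By Malus's law, I₁ = 23.7 W · cos²(43°) = 12.68 W.
I₂ = I₁ · cos²(33°) = 12.68 · 0.7034 = 8.916 W.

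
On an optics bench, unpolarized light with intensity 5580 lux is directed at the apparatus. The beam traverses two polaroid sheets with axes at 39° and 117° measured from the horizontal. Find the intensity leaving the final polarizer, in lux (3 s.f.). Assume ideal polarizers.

I ≈ 121 lux

Unpolarized light through the first polarizer → I₁ = 5580 lux/2 = 2790 lux, polarized at 39°.
I₂ = I₁ · cos²(78°) = 2790 · 0.04323 = 120.6 lux.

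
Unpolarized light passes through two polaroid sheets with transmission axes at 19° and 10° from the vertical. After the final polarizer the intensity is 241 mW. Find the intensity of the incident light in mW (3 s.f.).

I₀ ≈ 494 mW

Unpolarized light through the first polarizer → I₁ = ½ I₀, now polarized at 19°.
I₂ = I₁ cos²(10° − 19°) = 0.5 I₀ · cos²(9°) = 0.4878 I₀.
So 241 mW = 0.4878 I₀, giving I₀ = 241/0.4878 = 494.1 mW.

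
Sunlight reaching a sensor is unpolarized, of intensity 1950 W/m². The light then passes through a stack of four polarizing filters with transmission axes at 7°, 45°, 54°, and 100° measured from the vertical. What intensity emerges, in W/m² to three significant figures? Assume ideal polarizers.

I ≈ 285 W/m²

Unpolarized light through the first polarizer → I₁ = 1950 W/m²/2 = 975 W/m², polarized at 7°.
I₂ = I₁ · cos²(38°) = 975 · 0.621 = 605.4 W/m².
I₃ = I₂ · cos²(9°) = 605.4 · 0.9755 = 590.6 W/m².
I₄ = I₃ · cos²(46°) = 590.6 · 0.4826 = 285 W/m².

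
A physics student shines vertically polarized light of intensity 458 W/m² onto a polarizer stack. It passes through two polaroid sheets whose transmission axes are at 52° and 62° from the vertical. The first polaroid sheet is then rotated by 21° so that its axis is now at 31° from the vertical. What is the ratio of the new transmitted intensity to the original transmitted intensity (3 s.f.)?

I_new/I_old ≈ 1.47

Before rotation:
I₁ = I₀ cos²(52° − 0°) = I₀ cos²(52°) = 0.379 I₀.
I₂ = I₁ cos²(62° − 52°) = 0.379 I₀ · cos²(10°) = 0.3676 I₀.
After rotation:
I₁ = I₀ cos²(31° − 0°) = I₀ cos²(31°) = 0.7347 I₀.
I₂ = I₁ cos²(62° − 31°) = 0.7347 I₀ · cos²(31°) = 0.5398 I₀.
Ratio = 0.5398 / 0.3676 = 1.469.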